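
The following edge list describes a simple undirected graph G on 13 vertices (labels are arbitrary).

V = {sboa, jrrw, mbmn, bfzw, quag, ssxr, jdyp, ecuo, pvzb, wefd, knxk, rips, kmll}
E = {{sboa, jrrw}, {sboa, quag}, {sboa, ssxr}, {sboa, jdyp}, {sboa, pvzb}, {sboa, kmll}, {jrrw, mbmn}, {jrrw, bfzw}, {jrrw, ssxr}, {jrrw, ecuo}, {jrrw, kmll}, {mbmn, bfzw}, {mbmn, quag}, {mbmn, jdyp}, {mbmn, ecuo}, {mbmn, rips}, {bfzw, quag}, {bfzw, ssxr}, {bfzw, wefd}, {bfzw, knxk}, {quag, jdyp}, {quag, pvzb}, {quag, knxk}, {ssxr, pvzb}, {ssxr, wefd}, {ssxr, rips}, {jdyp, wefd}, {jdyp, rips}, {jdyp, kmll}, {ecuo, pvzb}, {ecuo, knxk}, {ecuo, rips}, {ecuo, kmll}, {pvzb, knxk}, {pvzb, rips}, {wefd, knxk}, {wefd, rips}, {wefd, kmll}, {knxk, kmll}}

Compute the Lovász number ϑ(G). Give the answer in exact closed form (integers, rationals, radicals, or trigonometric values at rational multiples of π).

N(jdyp) = {sboa, mbmn, quag, wefd, rips, kmll}, |N(jdyp)| = 6.
Vertex rips has 6 neighbors: mbmn, ssxr, jdyp, ecuo, pvzb, wefd.
deg(jrrw) = 6; N(jrrw) = {sboa, mbmn, bfzw, ssxr, ecuo, kmll}.
deg(ecuo) = 6; N(ecuo) = {jrrw, mbmn, pvzb, knxk, rips, kmll}.
Regular of degree 6 on 13 vertices: strongly regular (13,6,2,3).
spec(A) ≈ [6.0, 1.303, -2.303] (distinct, 3 d.p.).
λ_max=6, λ_min=-sqrt(13)/2 - 1/2; ϑ = −13·λ_min/(λ_max−λ_min) = sqrt(13).
≈ 3.60555128 (to 8 d.p.).

sqrt(13)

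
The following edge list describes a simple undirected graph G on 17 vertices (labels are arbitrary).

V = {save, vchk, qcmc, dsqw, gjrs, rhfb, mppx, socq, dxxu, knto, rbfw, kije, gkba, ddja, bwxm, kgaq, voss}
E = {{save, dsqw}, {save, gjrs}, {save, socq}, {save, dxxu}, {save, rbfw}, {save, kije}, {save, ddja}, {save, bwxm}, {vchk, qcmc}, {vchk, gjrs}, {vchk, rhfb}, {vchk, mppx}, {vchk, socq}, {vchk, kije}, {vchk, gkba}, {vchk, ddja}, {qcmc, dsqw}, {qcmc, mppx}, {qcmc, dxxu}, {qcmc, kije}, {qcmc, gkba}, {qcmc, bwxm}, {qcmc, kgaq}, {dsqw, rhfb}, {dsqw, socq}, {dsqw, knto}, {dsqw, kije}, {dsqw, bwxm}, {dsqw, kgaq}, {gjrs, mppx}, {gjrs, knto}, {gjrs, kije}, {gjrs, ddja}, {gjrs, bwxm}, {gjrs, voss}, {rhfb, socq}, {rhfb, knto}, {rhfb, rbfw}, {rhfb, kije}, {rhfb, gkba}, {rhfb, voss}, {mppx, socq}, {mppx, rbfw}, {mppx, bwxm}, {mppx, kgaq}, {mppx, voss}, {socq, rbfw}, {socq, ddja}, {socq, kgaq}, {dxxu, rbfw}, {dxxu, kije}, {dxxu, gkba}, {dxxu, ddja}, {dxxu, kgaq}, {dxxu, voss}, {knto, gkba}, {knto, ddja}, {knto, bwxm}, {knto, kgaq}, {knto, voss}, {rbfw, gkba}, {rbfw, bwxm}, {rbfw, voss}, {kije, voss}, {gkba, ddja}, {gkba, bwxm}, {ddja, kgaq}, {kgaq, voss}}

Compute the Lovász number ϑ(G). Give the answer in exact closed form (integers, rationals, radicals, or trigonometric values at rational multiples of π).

N(voss) = {gjrs, rhfb, mppx, dxxu, knto, rbfw, kije, kgaq}, |N(voss)| = 8.
N(rbfw) = {save, rhfb, mppx, socq, dxxu, gkba, bwxm, voss}, |N(rbfw)| = 8.
Vertex kije has 8 neighbors: save, vchk, qcmc, dsqw, gjrs, rhfb, dxxu, voss.
Vertex socq has 8 neighbors: save, vchk, dsqw, rhfb, mppx, rbfw, ddja, kgaq.
G on 17 vertices is 8-regular; SR(17,8,3,4) — a Paley graph.
The 3 distinct eigenvalues: [8.0, 1.5616, -2.5616].
λ_max=8, λ_min=-sqrt(17)/2 - 1/2; ϑ = −17·λ_min/(λ_max−λ_min) = sqrt(17).
Numerically 4.1231.

sqrt(17)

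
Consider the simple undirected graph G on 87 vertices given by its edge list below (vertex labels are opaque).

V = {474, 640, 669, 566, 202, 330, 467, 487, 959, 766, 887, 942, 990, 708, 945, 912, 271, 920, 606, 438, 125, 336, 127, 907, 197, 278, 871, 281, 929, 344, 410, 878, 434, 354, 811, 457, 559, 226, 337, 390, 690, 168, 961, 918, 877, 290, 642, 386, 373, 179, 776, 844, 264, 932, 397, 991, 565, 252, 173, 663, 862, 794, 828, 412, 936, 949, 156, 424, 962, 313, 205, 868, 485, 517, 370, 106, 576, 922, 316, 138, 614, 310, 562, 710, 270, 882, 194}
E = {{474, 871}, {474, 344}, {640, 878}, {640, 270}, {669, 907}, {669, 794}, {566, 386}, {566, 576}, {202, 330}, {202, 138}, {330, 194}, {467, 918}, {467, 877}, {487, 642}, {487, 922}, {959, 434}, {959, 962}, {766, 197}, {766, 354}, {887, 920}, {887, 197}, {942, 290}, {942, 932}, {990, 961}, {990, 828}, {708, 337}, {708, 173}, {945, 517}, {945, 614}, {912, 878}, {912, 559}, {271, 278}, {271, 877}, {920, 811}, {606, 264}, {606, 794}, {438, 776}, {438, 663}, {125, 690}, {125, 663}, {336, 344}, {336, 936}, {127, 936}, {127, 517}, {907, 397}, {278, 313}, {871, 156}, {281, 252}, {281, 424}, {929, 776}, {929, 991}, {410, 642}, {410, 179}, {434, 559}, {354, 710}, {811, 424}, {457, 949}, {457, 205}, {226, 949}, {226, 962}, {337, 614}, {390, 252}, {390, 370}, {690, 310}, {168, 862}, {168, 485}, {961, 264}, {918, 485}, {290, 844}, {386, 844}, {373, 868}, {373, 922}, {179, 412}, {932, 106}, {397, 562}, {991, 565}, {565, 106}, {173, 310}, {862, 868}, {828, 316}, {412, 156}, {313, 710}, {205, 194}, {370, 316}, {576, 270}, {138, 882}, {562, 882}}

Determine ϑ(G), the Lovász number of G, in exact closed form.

87*cos(pi/87)/(cos(pi/87) + 1)

Vertex 614 has 2 neighbors: 945, 337.
Vertex 918 has 2 neighbors: 467, 485.
deg(642) = 2; N(642) = {487, 410}.
Vertex 962 has 2 neighbors: 959, 226.
2-regular, N=87; a single 87-cycle (edge-transitive).
Distinct eigenvalues (to 5 d.p.): [2.0, 1.99479, 1.97917, 1.95324, 1.91713, 1.87102, 1.81515, 1.74982, 1.67537, 1.59219, 1.5007, 1.40139, 1.29477, 1.18141, 1.06188, 0.93682, 0.80687, 0.67272, 0.53506, 0.39461, 0.2521, 0.10828, -0.03611, -0.18031, -0.32356, -0.46513, -0.60428, -0.74028, -0.87241, -1.0, -1.12237, -1.2389, -1.34896, -1.45199, -1.54745, -1.63484, -1.71371, -1.78365, -1.84429, -1.89531, -1.93645, -1.96749, -1.98828, -1.9987].
λ_max=2, λ_min=-2*cos(pi/87); ϑ = −87·λ_min/(λ_max−λ_min) = 87*cos(pi/87)/(cos(pi/87) + 1).
Numerically 43.48581645.
Sandwich: α(G)=43 ≤ ϑ(G)=87*cos(pi/87)/(cos(pi/87) + 1) ≤ χ(Ḡ)=44 (both strict).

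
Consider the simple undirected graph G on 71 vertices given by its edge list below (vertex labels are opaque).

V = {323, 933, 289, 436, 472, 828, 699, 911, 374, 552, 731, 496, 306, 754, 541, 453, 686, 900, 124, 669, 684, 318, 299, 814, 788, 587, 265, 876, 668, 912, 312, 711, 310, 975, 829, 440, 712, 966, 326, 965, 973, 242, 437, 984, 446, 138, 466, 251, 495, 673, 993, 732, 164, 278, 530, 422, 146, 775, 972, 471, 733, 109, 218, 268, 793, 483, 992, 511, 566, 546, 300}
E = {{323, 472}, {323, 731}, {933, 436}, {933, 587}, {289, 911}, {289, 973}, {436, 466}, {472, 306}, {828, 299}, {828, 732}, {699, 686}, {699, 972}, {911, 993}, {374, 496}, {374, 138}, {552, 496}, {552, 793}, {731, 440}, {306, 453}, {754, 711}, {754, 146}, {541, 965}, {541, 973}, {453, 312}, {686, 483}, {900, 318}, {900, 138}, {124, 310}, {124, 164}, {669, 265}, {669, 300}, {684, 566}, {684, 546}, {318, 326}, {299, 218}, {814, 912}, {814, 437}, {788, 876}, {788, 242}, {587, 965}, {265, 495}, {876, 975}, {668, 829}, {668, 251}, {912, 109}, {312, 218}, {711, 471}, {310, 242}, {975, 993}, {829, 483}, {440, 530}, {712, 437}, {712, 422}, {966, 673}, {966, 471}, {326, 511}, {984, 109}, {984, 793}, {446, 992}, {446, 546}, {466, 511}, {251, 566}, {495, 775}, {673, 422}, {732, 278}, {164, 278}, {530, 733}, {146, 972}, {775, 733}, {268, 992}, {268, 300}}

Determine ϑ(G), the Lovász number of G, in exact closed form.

N(466) = {436, 511}, |N(466)| = 2.
Vertex 446 has 2 neighbors: 992, 546.
deg(992) = 2; N(992) = {446, 268}.
Vertex 552 has 2 neighbors: 496, 793.
2-regular, N=71; connected 2-regular on 71 ⇒ C_{71}.
A has 36 distinct eigenvalues ≈ [2.0, 1.99217, 1.96876, 1.92993, 1.876, 1.80739, 1.72463, 1.62837, 1.51937, 1.39848, 1.26665, 1.1249, 0.97435, 0.81617, 0.6516, 0.48194, 0.3085, 0.13265, -0.04424, -0.22079, -0.3956, -0.56732, -0.7346, -0.89613, -1.05065, -1.19694, -1.33387, -1.46036, -1.57542, -1.67814, -1.76774, -1.8435, -1.90483, -1.95125, -1.98241, -1.99804].
λ_max=2, λ_min=-2*cos(pi/71); ϑ = −71·λ_min/(λ_max−λ_min) = 71*cos(pi/71)/(cos(pi/71) + 1).
ϑ(G) ≈ 35.48262.
Sandwich: α(G)=35 ≤ ϑ(G)=71*cos(pi/71)/(cos(pi/71) + 1) ≤ χ(Ḡ)=36 (both strict).

71*cos(pi/71)/(cos(pi/71) + 1)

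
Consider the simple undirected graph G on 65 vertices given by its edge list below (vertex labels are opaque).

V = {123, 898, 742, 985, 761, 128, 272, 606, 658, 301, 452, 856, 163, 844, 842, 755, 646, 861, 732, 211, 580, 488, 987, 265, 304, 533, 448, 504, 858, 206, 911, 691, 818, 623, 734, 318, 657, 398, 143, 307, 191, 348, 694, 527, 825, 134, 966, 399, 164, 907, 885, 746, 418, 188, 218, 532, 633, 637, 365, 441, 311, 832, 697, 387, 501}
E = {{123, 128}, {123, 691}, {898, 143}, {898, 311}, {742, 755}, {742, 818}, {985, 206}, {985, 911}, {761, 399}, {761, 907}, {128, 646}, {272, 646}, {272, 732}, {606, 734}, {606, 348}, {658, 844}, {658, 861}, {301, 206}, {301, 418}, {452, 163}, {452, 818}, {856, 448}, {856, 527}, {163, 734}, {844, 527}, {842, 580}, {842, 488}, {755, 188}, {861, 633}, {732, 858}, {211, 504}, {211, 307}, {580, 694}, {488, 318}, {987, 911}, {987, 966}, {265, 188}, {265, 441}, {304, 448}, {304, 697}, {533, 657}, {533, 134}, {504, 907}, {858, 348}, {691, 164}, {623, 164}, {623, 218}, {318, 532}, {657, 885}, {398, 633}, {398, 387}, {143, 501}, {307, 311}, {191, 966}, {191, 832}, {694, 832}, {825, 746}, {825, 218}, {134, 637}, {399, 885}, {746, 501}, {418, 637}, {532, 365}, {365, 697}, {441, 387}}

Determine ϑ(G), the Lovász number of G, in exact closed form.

65*cos(pi/65)/(cos(pi/65) + 1)

N(304) = {448, 697}, |N(304)| = 2.
N(318) = {488, 532}, |N(318)| = 2.
N(311) = {898, 307}, |N(311)| = 2.
Vertex 825 has 2 neighbors: 746, 218.
G on 65 vertices is 2-regular; the odd cycle C_{65}.
spec(A) ≈ [2.0, 1.99066, 1.96274, 1.91649, 1.85235, 1.77091, 1.67294, 1.55935, 1.4312, 1.28968, 1.13613, 0.97197, 0.79873, 0.61803, 0.43157, 0.24107, 0.04833, -0.14487, -0.33671, -0.52541, -0.70921, -0.88638, -1.05528, -1.21433, -1.36203, -1.49702, -1.61803, -1.72394, -1.81375, -1.88662, -1.94188, -1.97901, -1.99766] (distinct, 5 d.p.).
λ_max=2, λ_min=-2*cos(pi/65); ϑ = −65·λ_min/(λ_max−λ_min) = 65*cos(pi/65)/(cos(pi/65) + 1).
Numerically 32.481013.
Sandwich: α(G)=32 ≤ ϑ(G)=65*cos(pi/65)/(cos(pi/65) + 1) ≤ χ(Ḡ)=33 (both strict).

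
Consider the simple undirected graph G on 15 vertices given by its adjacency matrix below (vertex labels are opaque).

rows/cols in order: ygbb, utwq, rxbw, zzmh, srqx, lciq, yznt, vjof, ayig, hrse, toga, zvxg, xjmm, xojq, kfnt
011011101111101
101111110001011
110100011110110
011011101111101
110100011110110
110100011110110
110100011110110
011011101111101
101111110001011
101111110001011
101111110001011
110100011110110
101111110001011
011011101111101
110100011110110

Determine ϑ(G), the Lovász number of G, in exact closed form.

6

Vertex utwq has 10 neighbors: ygbb, rxbw, zzmh, srqx, lciq, yznt, vjof, zvxg, xojq, kfnt.
N(ygbb) = {utwq, rxbw, srqx, lciq, yznt, ayig, hrse, toga, zvxg, xjmm, kfnt}, |N(ygbb)| = 11.
deg(yznt) = 9; N(yznt) = {ygbb, utwq, zzmh, vjof, ayig, hrse, toga, xjmm, xojq}.
deg(toga) = 10; N(toga) = {ygbb, rxbw, zzmh, srqx, lciq, yznt, vjof, zvxg, xojq, kfnt}.
K_{6,5,4} (perfect); ϑ(G) = α(G) = max{6,5,4} = 6.
≈ 6.00000 (to 5 d.p.).
Check 6 ≤ 6 ≤ 6: collapsed.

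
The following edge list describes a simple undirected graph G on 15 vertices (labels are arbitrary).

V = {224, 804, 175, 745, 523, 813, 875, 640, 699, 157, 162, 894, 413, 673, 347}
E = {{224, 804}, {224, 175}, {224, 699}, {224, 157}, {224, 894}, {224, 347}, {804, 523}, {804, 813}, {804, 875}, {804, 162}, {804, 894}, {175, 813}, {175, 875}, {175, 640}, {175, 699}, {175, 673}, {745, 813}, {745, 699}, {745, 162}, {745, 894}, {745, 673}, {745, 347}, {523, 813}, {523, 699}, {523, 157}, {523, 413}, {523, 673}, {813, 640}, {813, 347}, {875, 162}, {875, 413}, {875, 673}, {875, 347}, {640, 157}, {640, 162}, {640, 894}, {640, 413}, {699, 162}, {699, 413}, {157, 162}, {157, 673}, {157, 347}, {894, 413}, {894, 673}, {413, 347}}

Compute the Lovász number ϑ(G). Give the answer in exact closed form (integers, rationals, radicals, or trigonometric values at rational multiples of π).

5

N(224) = {804, 175, 699, 157, 894, 347}, |N(224)| = 6.
deg(745) = 6; N(745) = {813, 699, 162, 894, 673, 347}.
Vertex 804 has 6 neighbors: 224, 523, 813, 875, 162, 894.
N(175) = {224, 813, 875, 640, 699, 673}, |N(175)| = 6.
Every vertex has degree 6 (N=15); this is K(6,2), the Kneser graph.
spec(A) ≈ [6.0, 1.0, -3.0] (distinct, 3 d.p.).
Lovász: ϑ = −15(-3)/(6+-1*(-3)) = 5.
= 5.0000000… (decimal).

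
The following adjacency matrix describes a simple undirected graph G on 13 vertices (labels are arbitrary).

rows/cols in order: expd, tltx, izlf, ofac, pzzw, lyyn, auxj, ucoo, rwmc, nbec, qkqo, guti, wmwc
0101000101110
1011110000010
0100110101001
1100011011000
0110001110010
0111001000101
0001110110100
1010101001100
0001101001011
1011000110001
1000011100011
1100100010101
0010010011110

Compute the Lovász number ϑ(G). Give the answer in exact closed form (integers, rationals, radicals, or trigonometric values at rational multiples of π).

deg(pzzw) = 6; N(pzzw) = {tltx, izlf, auxj, ucoo, rwmc, guti}.
Vertex ucoo has 6 neighbors: expd, izlf, pzzw, auxj, nbec, qkqo.
Vertex ofac has 6 neighbors: expd, tltx, lyyn, auxj, rwmc, nbec.
Vertex wmwc has 6 neighbors: izlf, lyyn, rwmc, nbec, qkqo, guti.
G on 13 vertices is 6-regular; SR(13,6,2,3) — a Paley graph.
The 3 distinct eigenvalues: [6.0, 1.303, -2.303].
λ_max=6, λ_min=-sqrt(13)/2 - 1/2; ϑ = −13·λ_min/(λ_max−λ_min) = sqrt(13).
ϑ(G) ≈ 3.6055513.

sqrt(13)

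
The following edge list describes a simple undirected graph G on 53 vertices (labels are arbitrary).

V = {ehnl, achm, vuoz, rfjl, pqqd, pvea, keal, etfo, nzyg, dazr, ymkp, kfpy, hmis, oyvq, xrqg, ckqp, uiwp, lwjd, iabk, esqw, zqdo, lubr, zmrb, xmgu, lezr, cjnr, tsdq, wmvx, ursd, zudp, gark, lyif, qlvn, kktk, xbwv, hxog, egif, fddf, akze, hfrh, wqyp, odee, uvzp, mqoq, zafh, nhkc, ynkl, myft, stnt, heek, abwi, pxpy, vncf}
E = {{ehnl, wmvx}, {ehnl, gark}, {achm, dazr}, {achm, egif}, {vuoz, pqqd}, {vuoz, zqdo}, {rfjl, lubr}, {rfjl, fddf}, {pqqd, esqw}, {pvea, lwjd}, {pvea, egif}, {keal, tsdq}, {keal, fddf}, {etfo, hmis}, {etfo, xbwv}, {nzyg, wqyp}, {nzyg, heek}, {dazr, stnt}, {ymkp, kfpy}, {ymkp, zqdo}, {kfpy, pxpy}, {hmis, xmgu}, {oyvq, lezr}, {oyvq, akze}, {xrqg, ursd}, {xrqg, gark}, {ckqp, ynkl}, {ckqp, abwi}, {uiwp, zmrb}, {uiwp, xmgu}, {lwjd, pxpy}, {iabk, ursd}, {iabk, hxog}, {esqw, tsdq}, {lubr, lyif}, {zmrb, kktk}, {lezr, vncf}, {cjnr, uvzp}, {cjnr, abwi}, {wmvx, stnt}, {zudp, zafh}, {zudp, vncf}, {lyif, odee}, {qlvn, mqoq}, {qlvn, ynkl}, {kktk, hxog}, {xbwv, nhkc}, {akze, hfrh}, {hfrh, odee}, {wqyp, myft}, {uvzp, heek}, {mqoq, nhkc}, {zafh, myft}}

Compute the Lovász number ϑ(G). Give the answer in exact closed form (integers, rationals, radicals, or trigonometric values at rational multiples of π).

53*cos(pi/53)/(cos(pi/53) + 1)

N(pvea) = {lwjd, egif}, |N(pvea)| = 2.
Vertex ckqp has 2 neighbors: ynkl, abwi.
deg(mqoq) = 2; N(mqoq) = {qlvn, nhkc}.
N(akze) = {oyvq, hfrh}, |N(akze)| = 2.
2-regular, N=53; a single 53-cycle (edge-transitive).
The 27 distinct eigenvalues: [2.0, 1.986, 1.944, 1.8748, 1.7793, 1.6588, 1.515, 1.35, 1.166, 0.9656, 0.7517, 0.5272, 0.2953, 0.0593, -0.1776, -0.412, -0.6405, -0.8601, -1.0676, -1.2602, -1.435, -1.5897, -1.7221, -1.8303, -1.9128, -1.9685, -1.9965].
−53·(-2*cos(pi/53)) / ((2)−(-2*cos(pi/53))) = 53*cos(pi/53)/(cos(pi/53) + 1) = ϑ(G).
ϑ(G) ≈ 26.4767090.
Check 26 ≤ 53*cos(pi/53)/(cos(pi/53) + 1) ≤ 27: both strict.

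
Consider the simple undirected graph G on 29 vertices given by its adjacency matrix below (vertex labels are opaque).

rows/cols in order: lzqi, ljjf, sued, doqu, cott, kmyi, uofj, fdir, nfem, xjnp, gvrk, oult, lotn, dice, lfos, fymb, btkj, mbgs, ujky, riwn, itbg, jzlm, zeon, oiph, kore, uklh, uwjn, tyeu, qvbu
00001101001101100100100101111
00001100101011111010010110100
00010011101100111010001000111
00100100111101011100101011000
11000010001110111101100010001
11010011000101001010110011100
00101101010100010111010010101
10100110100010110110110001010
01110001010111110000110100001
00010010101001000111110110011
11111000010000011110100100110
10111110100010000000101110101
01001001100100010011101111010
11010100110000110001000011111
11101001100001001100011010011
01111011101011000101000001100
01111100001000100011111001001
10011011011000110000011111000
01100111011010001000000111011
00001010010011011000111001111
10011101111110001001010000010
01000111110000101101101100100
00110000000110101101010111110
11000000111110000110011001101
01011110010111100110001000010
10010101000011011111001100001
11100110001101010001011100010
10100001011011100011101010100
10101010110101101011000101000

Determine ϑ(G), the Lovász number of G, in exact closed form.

Vertex uklh has 14 neighbors: lzqi, doqu, kmyi, fdir, lotn, dice, fymb, btkj, mbgs, ujky, riwn, zeon, oiph, qvbu.
Vertex riwn has 14 neighbors: cott, uofj, xjnp, lotn, dice, fymb, btkj, itbg, jzlm, zeon, uklh, uwjn, tyeu, qvbu.
N(btkj) = {ljjf, sued, doqu, cott, kmyi, gvrk, lfos, ujky, riwn, itbg, jzlm, zeon, uklh, qvbu}, |N(btkj)| = 14.
N(oult) = {lzqi, sued, doqu, cott, kmyi, uofj, nfem, lotn, itbg, zeon, oiph, kore, uwjn, qvbu}, |N(oult)| = 14.
deg(v) = 14 for all v (|V|=29); strongly regular (29,14,6,7).
A has 3 distinct eigenvalues ≈ [14.0, 2.192582, -3.192582].
With N=29: ϑ(G) = 29·(-(-sqrt(29)/2 - 1/2))/(14−(-sqrt(29)/2 - 1/2)) = sqrt(29).
= 5.38516481… (decimal).

sqrt(29)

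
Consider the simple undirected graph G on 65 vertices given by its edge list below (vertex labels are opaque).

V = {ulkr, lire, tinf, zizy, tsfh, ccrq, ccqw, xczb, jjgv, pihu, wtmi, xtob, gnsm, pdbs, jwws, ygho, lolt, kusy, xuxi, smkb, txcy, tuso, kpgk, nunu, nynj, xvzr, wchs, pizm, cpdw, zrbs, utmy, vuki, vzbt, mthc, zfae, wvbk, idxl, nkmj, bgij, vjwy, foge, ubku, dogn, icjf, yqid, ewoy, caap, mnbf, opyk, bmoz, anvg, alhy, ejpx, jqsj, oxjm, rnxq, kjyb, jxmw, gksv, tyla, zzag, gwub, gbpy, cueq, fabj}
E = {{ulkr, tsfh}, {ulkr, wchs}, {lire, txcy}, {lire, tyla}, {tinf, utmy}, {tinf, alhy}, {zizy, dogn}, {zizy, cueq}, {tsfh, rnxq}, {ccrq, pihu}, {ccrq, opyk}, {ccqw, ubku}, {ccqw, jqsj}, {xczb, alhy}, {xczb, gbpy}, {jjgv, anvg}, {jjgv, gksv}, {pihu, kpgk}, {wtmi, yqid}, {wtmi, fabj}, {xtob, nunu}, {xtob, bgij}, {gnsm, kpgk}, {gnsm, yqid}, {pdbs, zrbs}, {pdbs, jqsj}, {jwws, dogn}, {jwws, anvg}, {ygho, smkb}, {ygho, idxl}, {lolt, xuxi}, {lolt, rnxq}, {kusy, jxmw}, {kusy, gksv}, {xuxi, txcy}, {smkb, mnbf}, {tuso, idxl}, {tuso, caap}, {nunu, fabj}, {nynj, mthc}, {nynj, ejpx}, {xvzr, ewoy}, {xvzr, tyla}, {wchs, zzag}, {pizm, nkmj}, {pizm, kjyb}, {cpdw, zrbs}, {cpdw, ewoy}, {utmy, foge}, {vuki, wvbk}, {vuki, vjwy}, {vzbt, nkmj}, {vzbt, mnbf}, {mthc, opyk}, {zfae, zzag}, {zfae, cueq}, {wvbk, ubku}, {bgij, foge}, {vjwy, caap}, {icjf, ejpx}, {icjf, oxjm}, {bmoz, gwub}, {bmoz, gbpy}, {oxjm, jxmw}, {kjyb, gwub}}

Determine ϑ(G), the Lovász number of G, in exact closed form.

deg(jjgv) = 2; N(jjgv) = {anvg, gksv}.
N(zzag) = {wchs, zfae}, |N(zzag)| = 2.
N(ejpx) = {nynj, icjf}, |N(ejpx)| = 2.
Vertex bmoz has 2 neighbors: gwub, gbpy.
G on 65 vertices is 2-regular; this is C_{65}, the 65-cycle.
A has 33 distinct eigenvalues ≈ [2.0, 1.99066, 1.96274, 1.91649, 1.85235, 1.77091, 1.67294, 1.55935, 1.4312, 1.28968, 1.13613, 0.97197, 0.79873, 0.61803, 0.43157, 0.24107, 0.04833, -0.14487, -0.33671, -0.52541, -0.70921, -0.88638, -1.05528, -1.21433, -1.36203, -1.49702, -1.61803, -1.72394, -1.81375, -1.88662, -1.94188, -1.97901, -1.99766].
Lovász (edge-transitive): ϑ = −65·(-2*cos(pi/65))/((2)−(-2*cos(pi/65))) = 65*cos(pi/65)/(cos(pi/65) + 1).
= 32.4810126… (decimal).
Sandwich: α(G)=32 ≤ ϑ(G)=65*cos(pi/65)/(cos(pi/65) + 1) ≤ χ(Ḡ)=33 (both strict).

65*cos(pi/65)/(cos(pi/65) + 1)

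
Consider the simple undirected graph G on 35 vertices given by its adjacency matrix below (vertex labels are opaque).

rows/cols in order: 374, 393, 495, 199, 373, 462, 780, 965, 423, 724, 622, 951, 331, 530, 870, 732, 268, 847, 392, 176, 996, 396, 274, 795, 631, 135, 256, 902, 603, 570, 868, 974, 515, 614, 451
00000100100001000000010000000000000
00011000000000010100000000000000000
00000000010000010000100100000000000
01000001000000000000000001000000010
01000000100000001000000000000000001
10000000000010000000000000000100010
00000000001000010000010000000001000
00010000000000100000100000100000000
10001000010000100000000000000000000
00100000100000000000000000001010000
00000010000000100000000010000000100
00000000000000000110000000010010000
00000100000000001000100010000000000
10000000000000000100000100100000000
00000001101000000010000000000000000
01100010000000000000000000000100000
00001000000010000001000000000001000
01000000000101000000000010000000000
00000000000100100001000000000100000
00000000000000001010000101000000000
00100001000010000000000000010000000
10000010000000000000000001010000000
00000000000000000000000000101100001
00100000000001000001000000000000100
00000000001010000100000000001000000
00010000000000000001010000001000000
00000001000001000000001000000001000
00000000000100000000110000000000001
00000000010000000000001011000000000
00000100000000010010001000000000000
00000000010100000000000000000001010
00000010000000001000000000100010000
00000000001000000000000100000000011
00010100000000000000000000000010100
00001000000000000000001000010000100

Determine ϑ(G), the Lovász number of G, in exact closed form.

15

Vertex 495 has 4 neighbors: 724, 732, 996, 795.
deg(515) = 4; N(515) = {622, 795, 614, 451}.
deg(795) = 4; N(795) = {495, 530, 176, 515}.
Vertex 274 has 4 neighbors: 256, 603, 570, 451.
deg(v) = 4 for all v (|V|=35); this is K(7,3), the Kneser graph.
Distinct eigenvalues (to 3 d.p.): [4.0, 2.0, -1.0, -3.0].
λ_max=4, λ_min=-3; ϑ = −35·λ_min/(λ_max−λ_min) = 15.
ϑ(G) ≈ 15.000000.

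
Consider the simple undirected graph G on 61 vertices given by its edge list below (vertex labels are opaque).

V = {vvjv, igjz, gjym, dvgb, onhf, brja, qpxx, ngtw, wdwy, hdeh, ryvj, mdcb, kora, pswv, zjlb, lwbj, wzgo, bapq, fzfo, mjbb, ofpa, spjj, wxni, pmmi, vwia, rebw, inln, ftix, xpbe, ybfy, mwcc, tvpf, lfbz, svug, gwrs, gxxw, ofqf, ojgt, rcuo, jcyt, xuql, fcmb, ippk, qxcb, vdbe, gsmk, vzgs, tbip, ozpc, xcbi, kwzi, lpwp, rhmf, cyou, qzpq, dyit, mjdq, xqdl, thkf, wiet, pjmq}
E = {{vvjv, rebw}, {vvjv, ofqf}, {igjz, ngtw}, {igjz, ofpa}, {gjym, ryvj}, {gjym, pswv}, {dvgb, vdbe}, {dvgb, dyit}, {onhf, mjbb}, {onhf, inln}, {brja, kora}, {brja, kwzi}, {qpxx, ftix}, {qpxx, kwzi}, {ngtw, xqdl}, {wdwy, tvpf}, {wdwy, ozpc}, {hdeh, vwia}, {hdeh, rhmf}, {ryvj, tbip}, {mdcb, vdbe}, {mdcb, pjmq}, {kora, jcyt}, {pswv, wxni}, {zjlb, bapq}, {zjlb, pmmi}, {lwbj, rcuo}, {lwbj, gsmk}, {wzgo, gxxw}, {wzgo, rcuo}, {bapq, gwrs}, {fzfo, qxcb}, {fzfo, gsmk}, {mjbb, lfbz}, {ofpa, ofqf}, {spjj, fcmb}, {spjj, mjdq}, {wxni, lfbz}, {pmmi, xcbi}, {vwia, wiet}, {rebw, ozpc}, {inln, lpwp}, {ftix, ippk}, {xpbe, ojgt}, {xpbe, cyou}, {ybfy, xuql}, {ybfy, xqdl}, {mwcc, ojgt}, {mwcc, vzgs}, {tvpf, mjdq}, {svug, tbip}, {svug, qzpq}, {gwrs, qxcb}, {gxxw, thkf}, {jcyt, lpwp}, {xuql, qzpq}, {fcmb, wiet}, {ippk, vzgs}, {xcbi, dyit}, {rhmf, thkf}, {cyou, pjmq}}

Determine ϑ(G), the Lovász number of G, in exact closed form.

61*cos(pi/61)/(cos(pi/61) + 1)

deg(pmmi) = 2; N(pmmi) = {zjlb, xcbi}.
deg(rhmf) = 2; N(rhmf) = {hdeh, thkf}.
N(wzgo) = {gxxw, rcuo}, |N(wzgo)| = 2.
N(cyou) = {xpbe, pjmq}, |N(cyou)| = 2.
61-vertex 2-regular graph: this is C_{61}, the 61-cycle.
spec(A) ≈ [2.0, 1.9894, 1.957711, 1.905271, 1.832634, 1.74057, 1.630057, 1.502264, 1.358547, 1.200429, 1.029586, 0.847829, 0.657085, 0.459375, 0.256797, 0.051496, -0.154351, -0.358562, -0.558971, -0.753456, -0.939953, -1.116487, -1.281186, -1.432304, -1.56824, -1.687551, -1.788974, -1.871434, -1.934055, -1.976176, -1.997348] (distinct, 6 d.p.).
λ_max=2, λ_min=-2*cos(pi/61); ϑ = −61·λ_min/(λ_max−λ_min) = 61*cos(pi/61)/(cos(pi/61) + 1).
≈ 30.4797665 (to 7 d.p.).
30 ≤ 61*cos(pi/61)/(cos(pi/61) + 1) ≤ 31: both strict.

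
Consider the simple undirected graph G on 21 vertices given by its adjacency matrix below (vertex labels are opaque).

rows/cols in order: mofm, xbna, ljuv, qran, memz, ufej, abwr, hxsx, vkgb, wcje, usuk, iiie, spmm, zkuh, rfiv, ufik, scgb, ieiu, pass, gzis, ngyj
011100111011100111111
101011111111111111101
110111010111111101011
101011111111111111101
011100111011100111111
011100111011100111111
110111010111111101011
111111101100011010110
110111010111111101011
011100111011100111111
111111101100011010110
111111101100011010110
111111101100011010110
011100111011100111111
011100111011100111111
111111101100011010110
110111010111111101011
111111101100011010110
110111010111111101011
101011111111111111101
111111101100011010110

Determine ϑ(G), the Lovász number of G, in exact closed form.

7

deg(pass) = 16; N(pass) = {mofm, xbna, qran, memz, ufej, hxsx, wcje, usuk, iiie, spmm, zkuh, rfiv, ufik, ieiu, gzis, ngyj}.
deg(spmm) = 14; N(spmm) = {mofm, xbna, ljuv, qran, memz, ufej, abwr, vkgb, wcje, zkuh, rfiv, scgb, pass, gzis}.
deg(ieiu) = 14; N(ieiu) = {mofm, xbna, ljuv, qran, memz, ufej, abwr, vkgb, wcje, zkuh, rfiv, scgb, pass, gzis}.
Vertex hxsx has 14 neighbors: mofm, xbna, ljuv, qran, memz, ufej, abwr, vkgb, wcje, zkuh, rfiv, scgb, pass, gzis.
K_{7,6,5,3} (perfect); ϑ(G) = α(G) = max{7,6,5,3} = 7.
≈ 7.00000000 (to 8 d.p.).
Sandwich: α(G)=7 ≤ ϑ(G)=7 ≤ χ(Ḡ)=7 (collapsed).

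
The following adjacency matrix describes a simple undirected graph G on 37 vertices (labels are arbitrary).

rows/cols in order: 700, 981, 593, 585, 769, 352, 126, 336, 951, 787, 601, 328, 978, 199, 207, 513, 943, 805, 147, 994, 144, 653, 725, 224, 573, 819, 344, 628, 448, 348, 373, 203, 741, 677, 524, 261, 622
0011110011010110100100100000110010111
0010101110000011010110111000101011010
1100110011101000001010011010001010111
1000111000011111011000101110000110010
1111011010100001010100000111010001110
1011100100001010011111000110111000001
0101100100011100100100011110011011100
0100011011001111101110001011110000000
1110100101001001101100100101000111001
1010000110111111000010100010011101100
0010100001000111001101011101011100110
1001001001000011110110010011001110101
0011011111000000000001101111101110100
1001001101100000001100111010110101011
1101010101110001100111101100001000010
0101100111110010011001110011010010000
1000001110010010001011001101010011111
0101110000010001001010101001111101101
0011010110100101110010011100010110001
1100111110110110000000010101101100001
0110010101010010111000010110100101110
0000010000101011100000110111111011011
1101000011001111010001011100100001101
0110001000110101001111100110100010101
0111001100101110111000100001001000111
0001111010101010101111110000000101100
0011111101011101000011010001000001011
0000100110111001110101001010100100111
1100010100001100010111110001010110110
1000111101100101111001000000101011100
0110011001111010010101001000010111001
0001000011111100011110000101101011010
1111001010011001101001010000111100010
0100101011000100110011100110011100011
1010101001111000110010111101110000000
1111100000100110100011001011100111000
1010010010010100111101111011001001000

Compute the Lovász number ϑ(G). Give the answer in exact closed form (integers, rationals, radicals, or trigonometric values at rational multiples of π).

sqrt(37)

Vertex 769 has 18 neighbors: 700, 981, 593, 585, 352, 126, 951, 601, 513, 805, 994, 819, 344, 628, 348, 677, 524, 261.
N(573) = {981, 593, 585, 126, 336, 601, 978, 199, 207, 943, 805, 147, 725, 628, 373, 524, 261, 622}, |N(573)| = 18.
N(144) = {981, 593, 352, 336, 787, 328, 207, 943, 805, 147, 224, 819, 344, 448, 203, 677, 524, 261}, |N(144)| = 18.
N(348) = {700, 769, 352, 126, 336, 787, 601, 199, 513, 943, 805, 147, 653, 448, 373, 741, 677, 524}, |N(348)| = 18.
Regular of degree 18 on 37 vertices: strongly regular (37,18,8,9).
A has 3 distinct eigenvalues ≈ [18.0, 2.54138, -3.54138].
With N=37: ϑ(G) = 37·(-(-sqrt(37)/2 - 1/2))/(18−(-sqrt(37)/2 - 1/2)) = sqrt(37).
≈ 6.08276253 (to 8 d.p.).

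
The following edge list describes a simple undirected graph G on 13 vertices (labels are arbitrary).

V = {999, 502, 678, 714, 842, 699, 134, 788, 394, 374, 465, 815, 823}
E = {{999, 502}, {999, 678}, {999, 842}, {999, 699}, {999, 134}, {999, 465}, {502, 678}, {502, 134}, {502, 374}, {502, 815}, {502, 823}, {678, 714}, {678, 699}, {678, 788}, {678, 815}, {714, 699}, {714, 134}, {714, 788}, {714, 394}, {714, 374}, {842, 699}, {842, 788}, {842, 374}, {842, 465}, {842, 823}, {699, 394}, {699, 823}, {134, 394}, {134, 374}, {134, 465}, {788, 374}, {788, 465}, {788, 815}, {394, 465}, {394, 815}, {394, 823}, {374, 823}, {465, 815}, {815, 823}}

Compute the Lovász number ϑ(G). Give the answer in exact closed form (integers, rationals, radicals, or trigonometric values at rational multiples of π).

sqrt(13)

deg(714) = 6; N(714) = {678, 699, 134, 788, 394, 374}.
deg(502) = 6; N(502) = {999, 678, 134, 374, 815, 823}.
deg(815) = 6; N(815) = {502, 678, 788, 394, 465, 823}.
deg(788) = 6; N(788) = {678, 714, 842, 374, 465, 815}.
Regular of degree 6 on 13 vertices: Paley(13): SR with (k,λ,μ)=(6,2,3).
The 3 distinct eigenvalues: [6.0, 1.3028, -2.3028].
ϑ = −N·λ_min/(λ_max−λ_min) = −13·(-sqrt(13)/2 - 1/2)/(6−(-sqrt(13)/2 - 1/2)) = sqrt(13).
Numerically 3.6055513.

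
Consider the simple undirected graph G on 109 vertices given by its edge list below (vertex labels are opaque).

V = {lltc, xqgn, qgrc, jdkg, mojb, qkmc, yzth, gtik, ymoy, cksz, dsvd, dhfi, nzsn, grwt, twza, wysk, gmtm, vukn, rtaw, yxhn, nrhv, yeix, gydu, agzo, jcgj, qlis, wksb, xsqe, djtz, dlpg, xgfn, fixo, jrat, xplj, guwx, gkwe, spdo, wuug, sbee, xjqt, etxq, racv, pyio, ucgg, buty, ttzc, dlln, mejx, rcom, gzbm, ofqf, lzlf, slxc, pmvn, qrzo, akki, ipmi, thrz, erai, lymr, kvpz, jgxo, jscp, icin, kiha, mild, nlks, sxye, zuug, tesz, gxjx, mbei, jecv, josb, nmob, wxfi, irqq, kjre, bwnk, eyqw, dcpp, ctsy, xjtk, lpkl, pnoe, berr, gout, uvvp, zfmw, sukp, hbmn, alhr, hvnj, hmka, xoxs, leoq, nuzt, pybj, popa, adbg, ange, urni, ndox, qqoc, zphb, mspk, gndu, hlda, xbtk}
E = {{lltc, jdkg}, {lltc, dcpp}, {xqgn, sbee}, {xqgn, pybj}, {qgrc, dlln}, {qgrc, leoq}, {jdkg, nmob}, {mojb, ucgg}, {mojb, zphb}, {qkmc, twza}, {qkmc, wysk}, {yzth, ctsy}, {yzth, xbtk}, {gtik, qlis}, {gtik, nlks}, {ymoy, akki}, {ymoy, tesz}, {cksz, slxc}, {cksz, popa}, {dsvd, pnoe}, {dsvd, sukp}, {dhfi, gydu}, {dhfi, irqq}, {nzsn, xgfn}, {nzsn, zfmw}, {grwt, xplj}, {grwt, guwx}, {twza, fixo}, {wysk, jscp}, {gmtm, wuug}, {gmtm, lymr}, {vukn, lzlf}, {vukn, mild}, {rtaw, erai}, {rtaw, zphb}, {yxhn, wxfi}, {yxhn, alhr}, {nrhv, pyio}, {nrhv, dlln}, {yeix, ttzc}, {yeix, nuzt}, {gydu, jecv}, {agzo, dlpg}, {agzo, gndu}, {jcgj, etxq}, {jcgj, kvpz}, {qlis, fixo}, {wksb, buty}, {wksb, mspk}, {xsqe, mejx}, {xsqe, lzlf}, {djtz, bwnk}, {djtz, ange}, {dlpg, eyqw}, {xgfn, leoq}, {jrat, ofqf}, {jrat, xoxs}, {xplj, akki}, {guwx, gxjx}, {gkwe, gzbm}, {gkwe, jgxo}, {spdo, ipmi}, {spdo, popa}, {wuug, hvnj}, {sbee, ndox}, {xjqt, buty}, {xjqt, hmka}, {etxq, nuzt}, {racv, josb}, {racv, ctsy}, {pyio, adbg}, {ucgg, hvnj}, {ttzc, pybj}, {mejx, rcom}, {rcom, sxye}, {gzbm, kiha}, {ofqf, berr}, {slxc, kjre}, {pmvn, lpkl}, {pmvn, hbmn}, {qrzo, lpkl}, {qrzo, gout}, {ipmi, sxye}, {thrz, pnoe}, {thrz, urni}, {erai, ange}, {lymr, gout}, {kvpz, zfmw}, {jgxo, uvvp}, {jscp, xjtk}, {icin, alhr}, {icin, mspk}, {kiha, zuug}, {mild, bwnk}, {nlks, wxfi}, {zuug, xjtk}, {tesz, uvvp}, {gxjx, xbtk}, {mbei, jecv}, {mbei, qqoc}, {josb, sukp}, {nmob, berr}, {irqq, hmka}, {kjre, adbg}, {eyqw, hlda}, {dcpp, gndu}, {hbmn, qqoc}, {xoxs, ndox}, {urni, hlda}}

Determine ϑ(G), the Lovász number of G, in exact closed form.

109*cos(pi/109)/(cos(pi/109) + 1)

deg(gydu) = 2; N(gydu) = {dhfi, jecv}.
deg(zuug) = 2; N(zuug) = {kiha, xjtk}.
deg(etxq) = 2; N(etxq) = {jcgj, nuzt}.
deg(wuug) = 2; N(wuug) = {gmtm, hvnj}.
109-vertex 2-regular graph: connected 2-regular on 109 ⇒ C_{109}.
spec(A) ≈ [2.0, 1.9967, 1.9867, 1.9702, 1.9471, 1.9175, 1.8816, 1.8394, 1.7911, 1.7368, 1.6768, 1.6112, 1.5403, 1.4642, 1.3833, 1.2978, 1.208, 1.1141, 1.0166, 0.9157, 0.8117, 0.7051, 0.5961, 0.4851, 0.3725, 0.2587, 0.144, 0.0288, -0.0864, -0.2014, -0.3157, -0.429, -0.5408, -0.6508, -0.7587, -0.8641, -0.9665, -1.0658, -1.1615, -1.2534, -1.3411, -1.4244, -1.5029, -1.5764, -1.6447, -1.7075, -1.7647, -1.816, -1.8612, -1.9003, -1.9331, -1.9594, -1.9793, -1.9925, -1.9992] (distinct, 4 d.p.).
λ_max=2, λ_min=-2*cos(pi/109); ϑ = −109·λ_min/(λ_max−λ_min) = 109*cos(pi/109)/(cos(pi/109) + 1).
= 54.4886801… (decimal).
Check 54 ≤ 109*cos(pi/109)/(cos(pi/109) + 1) ≤ 55: both strict.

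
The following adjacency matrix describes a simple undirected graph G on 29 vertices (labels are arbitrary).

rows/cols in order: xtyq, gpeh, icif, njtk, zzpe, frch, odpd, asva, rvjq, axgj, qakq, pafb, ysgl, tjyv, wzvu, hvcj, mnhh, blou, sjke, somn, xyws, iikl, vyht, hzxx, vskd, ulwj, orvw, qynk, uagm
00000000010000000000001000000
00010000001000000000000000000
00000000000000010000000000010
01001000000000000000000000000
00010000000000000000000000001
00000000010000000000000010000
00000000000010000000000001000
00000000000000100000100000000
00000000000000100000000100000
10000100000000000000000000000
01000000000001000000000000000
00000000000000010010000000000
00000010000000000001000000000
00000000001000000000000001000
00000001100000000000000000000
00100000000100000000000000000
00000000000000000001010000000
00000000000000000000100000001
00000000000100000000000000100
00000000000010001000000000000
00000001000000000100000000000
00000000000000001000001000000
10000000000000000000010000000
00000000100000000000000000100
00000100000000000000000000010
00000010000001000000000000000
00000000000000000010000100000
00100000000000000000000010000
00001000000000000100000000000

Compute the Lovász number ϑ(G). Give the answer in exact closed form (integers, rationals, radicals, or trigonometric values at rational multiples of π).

N(njtk) = {gpeh, zzpe}, |N(njtk)| = 2.
deg(blou) = 2; N(blou) = {xyws, uagm}.
N(ysgl) = {odpd, somn}, |N(ysgl)| = 2.
N(ulwj) = {odpd, tjyv}, |N(ulwj)| = 2.
2-regular, N=29; the odd cycle C_{29}.
spec(A) ≈ [2.0, 1.95324, 1.81515, 1.59219, 1.29477, 0.93682, 0.53506, 0.10828, -0.32356, -0.74028, -1.12237, -1.45199, -1.71371, -1.89531, -1.98828] (distinct, 5 d.p.).
ϑ = −N·λ_min/(λ_max−λ_min) = −29·(-2*cos(pi/29))/(2−(-2*cos(pi/29))) = 29*cos(pi/29)/(cos(pi/29) + 1).
Numerically 14.457375.
Lovász sandwich 14 ≤ 29*cos(pi/29)/(cos(pi/29) + 1) ≤ 15: both strict.

29*cos(pi/29)/(cos(pi/29) + 1)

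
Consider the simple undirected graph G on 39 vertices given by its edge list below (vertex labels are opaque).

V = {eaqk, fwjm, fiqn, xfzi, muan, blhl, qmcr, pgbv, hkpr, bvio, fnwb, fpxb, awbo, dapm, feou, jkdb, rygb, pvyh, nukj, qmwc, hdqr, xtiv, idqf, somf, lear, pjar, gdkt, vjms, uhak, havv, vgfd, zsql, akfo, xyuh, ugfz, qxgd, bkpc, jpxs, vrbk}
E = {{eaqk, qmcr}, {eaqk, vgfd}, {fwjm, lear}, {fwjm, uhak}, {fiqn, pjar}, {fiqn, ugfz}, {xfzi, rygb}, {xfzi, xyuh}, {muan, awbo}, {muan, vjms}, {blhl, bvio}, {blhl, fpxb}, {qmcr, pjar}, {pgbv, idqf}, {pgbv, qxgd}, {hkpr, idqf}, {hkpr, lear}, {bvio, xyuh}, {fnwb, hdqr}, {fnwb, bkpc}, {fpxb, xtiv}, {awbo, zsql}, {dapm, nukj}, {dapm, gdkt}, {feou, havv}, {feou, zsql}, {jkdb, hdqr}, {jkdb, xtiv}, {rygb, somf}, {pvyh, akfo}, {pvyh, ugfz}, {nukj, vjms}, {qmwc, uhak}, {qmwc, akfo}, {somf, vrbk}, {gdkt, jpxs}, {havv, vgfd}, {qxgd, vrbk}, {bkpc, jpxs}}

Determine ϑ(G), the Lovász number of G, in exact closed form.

39*cos(pi/39)/(cos(pi/39) + 1)

Vertex bvio has 2 neighbors: blhl, xyuh.
deg(blhl) = 2; N(blhl) = {bvio, fpxb}.
deg(jkdb) = 2; N(jkdb) = {hdqr, xtiv}.
N(jpxs) = {gdkt, bkpc}, |N(jpxs)| = 2.
39-vertex 2-regular graph: a single 39-cycle (edge-transitive).
Distinct eigenvalues (to 4 d.p.): [2.0, 1.9741, 1.8971, 1.7709, 1.5989, 1.3854, 1.1361, 0.8574, 0.5564, 0.2411, -0.0805, -0.4001, -0.7092, -1.0, -1.2649, -1.497, -1.6904, -1.84, -1.9419, -1.9935].
ϑ = −N·λ_min/(λ_max−λ_min) = −39·(-2*cos(pi/39))/(2−(-2*cos(pi/39))) = 39*cos(pi/39)/(cos(pi/39) + 1).
ϑ(G) ≈ 19.468332.
Sandwich: α(G)=19 ≤ ϑ(G)=39*cos(pi/39)/(cos(pi/39) + 1) ≤ χ(Ḡ)=20 (both strict).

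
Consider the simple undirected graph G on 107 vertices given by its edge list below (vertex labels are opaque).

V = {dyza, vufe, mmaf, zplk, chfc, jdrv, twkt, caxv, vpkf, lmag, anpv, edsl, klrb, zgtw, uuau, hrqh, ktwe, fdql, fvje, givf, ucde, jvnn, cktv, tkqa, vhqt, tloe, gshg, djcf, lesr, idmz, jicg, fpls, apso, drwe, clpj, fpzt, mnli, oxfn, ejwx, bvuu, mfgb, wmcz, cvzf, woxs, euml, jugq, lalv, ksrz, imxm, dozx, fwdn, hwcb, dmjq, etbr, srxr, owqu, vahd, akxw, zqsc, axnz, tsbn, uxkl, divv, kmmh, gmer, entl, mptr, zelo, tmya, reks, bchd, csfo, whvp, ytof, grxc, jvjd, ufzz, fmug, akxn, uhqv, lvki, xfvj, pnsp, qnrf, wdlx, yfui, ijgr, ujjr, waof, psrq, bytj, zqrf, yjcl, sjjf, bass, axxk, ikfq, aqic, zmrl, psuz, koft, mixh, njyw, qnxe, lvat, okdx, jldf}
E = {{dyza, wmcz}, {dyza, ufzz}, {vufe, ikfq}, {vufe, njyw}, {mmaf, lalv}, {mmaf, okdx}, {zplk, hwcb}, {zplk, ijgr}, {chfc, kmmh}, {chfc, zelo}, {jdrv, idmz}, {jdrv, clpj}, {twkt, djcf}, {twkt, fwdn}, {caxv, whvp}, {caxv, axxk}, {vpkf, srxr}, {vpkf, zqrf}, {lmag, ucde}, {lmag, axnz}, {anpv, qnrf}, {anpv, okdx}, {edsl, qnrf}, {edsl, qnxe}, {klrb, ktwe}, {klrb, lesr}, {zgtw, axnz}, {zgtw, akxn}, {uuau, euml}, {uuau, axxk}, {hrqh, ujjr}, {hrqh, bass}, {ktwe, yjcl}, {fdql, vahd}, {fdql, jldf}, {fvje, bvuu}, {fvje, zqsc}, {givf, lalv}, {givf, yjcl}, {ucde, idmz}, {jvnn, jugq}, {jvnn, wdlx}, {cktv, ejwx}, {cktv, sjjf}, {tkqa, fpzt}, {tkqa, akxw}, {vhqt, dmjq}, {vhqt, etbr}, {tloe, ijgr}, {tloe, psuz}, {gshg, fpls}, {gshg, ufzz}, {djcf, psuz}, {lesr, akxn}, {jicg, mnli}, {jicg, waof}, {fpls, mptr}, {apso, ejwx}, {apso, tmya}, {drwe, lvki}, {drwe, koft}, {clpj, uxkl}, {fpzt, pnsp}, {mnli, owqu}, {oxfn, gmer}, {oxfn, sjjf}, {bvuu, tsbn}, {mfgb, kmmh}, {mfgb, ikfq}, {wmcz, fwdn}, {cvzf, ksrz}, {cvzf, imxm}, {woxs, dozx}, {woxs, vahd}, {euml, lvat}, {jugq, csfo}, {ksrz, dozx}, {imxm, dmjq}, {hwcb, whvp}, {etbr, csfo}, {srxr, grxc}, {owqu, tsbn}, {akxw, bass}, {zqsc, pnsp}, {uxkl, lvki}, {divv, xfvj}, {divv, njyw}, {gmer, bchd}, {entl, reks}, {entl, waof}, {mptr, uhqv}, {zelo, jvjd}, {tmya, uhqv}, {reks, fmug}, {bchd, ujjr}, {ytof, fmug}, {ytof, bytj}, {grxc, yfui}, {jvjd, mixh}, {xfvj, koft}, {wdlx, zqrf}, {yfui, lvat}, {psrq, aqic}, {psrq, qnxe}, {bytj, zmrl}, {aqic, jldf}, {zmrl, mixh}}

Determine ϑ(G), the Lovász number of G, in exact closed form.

N(vpkf) = {srxr, zqrf}, |N(vpkf)| = 2.
N(chfc) = {kmmh, zelo}, |N(chfc)| = 2.
N(edsl) = {qnrf, qnxe}, |N(edsl)| = 2.
deg(tkqa) = 2; N(tkqa) = {fpzt, akxw}.
Regular of degree 2 on 107 vertices: a single 107-cycle (edge-transitive).
The 54 distinct eigenvalues: [2.0, 1.996553, 1.986223, 1.969046, 1.945082, 1.914413, 1.877144, 1.833404, 1.783344, 1.727137, 1.664975, 1.597075, 1.523668, 1.44501, 1.36137, 1.273037, 1.180316, 1.083526, 0.983001, 0.879087, 0.772143, 0.662537, 0.550647, 0.43686, 0.321566, 0.205163, 0.088054, -0.02936, -0.146672, -0.263478, -0.379376, -0.493966, -0.606854, -0.717649, -0.825971, -0.931446, -1.033709, -1.132409, -1.227206, -1.317772, -1.403795, -1.484979, -1.561044, -1.631728, -1.696787, -1.755997, -1.809154, -1.856074, -1.896596, -1.930579, -1.957908, -1.978487, -1.992247, -1.999138].
−107·(-2*cos(pi/107)) / ((2)−(-2*cos(pi/107))) = 107*cos(pi/107)/(cos(pi/107) + 1) = ϑ(G).
ϑ(G) ≈ 53.488468.
Check 53 ≤ 107*cos(pi/107)/(cos(pi/107) + 1) ≤ 54: both strict.

107*cos(pi/107)/(cos(pi/107) + 1)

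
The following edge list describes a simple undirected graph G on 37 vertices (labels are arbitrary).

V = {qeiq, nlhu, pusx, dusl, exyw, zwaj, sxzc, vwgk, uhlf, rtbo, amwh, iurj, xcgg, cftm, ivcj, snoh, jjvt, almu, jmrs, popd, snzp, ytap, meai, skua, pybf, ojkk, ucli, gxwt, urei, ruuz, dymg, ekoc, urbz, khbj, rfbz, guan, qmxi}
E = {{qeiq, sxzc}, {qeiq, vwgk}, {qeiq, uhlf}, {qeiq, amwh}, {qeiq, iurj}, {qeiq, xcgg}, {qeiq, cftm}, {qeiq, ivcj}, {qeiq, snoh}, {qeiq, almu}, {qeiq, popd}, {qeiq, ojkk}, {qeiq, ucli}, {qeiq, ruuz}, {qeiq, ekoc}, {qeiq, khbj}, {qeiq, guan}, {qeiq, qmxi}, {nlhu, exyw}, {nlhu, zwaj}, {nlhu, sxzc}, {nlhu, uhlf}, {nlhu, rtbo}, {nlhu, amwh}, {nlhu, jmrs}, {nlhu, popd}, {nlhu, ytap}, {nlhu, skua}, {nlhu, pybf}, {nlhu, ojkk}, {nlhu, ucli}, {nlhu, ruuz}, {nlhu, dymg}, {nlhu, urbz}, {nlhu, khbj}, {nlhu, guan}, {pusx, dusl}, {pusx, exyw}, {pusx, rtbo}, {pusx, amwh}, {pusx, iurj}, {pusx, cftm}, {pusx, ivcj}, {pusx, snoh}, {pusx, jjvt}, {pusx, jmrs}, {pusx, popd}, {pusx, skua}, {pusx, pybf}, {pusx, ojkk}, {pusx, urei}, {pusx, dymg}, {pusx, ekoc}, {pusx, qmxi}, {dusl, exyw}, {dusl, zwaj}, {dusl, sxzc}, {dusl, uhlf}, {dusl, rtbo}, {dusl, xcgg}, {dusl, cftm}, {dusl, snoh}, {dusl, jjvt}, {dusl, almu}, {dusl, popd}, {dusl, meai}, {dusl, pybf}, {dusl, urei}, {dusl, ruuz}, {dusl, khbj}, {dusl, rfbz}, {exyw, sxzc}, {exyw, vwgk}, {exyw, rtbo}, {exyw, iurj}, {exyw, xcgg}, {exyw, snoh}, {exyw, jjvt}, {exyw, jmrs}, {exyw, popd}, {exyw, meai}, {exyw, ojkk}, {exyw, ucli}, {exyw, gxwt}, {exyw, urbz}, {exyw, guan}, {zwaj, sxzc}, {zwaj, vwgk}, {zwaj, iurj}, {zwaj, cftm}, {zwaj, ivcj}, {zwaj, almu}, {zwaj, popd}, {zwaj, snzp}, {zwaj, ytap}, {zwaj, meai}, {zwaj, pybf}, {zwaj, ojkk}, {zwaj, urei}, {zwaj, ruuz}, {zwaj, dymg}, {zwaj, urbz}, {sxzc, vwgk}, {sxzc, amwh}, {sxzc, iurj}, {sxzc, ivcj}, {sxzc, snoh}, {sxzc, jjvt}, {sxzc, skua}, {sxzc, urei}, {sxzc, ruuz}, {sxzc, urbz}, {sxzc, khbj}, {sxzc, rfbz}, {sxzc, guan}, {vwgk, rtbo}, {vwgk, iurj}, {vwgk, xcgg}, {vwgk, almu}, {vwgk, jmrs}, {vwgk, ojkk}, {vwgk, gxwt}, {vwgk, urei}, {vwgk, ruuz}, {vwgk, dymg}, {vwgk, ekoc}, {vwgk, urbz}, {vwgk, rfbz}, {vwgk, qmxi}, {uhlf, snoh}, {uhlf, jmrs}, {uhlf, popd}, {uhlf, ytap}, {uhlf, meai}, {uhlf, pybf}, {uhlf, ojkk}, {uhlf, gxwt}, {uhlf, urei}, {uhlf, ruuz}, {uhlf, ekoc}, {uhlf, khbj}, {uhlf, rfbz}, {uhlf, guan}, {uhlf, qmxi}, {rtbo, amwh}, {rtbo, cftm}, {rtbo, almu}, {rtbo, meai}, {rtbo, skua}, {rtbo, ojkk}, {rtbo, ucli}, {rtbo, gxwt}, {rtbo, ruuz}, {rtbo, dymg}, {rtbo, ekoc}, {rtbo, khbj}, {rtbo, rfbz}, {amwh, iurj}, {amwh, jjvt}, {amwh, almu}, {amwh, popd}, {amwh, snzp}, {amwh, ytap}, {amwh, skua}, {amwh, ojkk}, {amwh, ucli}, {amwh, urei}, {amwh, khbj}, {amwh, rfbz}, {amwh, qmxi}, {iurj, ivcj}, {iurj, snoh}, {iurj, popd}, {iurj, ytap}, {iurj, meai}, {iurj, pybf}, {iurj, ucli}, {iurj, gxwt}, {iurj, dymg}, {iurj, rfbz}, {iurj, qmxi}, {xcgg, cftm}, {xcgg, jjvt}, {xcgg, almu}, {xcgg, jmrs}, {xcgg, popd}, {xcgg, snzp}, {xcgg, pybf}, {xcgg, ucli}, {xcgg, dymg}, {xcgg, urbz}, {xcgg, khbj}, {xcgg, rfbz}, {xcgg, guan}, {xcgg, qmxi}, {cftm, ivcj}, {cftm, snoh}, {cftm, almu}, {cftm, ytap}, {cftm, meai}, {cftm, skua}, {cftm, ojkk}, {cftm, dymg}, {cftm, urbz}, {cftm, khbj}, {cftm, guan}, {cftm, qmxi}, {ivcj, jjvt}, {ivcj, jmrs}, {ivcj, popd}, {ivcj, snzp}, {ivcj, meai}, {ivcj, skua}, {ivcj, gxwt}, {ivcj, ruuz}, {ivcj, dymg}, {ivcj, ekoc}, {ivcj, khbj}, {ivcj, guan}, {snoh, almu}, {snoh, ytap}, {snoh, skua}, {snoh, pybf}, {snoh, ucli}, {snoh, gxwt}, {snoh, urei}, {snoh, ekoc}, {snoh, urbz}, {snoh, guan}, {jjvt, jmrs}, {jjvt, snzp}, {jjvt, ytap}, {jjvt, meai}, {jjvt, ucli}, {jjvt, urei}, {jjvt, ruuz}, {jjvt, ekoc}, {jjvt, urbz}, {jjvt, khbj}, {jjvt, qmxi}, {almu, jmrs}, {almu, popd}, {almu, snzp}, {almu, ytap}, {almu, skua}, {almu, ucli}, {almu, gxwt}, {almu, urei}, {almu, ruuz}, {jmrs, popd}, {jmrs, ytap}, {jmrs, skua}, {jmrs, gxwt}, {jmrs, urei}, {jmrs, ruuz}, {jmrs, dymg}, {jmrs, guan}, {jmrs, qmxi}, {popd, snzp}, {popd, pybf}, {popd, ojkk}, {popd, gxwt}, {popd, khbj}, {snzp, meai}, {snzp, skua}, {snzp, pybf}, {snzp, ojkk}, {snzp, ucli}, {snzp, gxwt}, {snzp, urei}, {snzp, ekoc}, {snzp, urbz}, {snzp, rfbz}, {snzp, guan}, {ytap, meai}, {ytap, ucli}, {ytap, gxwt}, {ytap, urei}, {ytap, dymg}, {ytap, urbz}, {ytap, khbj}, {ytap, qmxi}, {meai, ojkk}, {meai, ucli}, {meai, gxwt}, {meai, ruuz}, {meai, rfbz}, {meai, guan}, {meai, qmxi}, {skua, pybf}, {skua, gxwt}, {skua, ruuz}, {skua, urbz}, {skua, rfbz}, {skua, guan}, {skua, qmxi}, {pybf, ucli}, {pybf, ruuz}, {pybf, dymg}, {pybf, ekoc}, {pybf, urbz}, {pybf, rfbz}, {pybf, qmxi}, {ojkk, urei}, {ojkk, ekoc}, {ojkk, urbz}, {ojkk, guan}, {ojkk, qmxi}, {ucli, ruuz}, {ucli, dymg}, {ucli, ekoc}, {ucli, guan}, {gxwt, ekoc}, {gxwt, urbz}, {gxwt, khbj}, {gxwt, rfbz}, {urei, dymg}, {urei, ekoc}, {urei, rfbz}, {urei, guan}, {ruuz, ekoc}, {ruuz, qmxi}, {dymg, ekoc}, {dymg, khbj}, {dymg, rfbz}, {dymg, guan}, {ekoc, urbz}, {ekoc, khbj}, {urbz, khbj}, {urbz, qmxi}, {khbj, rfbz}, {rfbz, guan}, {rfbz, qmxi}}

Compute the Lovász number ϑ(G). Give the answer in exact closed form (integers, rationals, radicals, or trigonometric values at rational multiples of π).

N(iurj) = {qeiq, pusx, exyw, zwaj, sxzc, vwgk, amwh, ivcj, snoh, popd, ytap, meai, pybf, ucli, gxwt, dymg, rfbz, qmxi}, |N(iurj)| = 18.
Vertex urbz has 18 neighbors: nlhu, exyw, zwaj, sxzc, vwgk, xcgg, cftm, snoh, jjvt, snzp, ytap, skua, pybf, ojkk, gxwt, ekoc, khbj, qmxi.
N(sxzc) = {qeiq, nlhu, dusl, exyw, zwaj, vwgk, amwh, iurj, ivcj, snoh, jjvt, skua, urei, ruuz, urbz, khbj, rfbz, guan}, |N(sxzc)| = 18.
N(urei) = {pusx, dusl, zwaj, sxzc, vwgk, uhlf, amwh, snoh, jjvt, almu, jmrs, snzp, ytap, ojkk, dymg, ekoc, rfbz, guan}, |N(urei)| = 18.
G on 37 vertices is 18-regular; strongly regular (37,18,8,9).
The 3 distinct eigenvalues: [18.0, 2.5414, -3.5414].
−37·(-sqrt(37)/2 - 1/2) / ((18)−(-sqrt(37)/2 - 1/2)) = sqrt(37) = ϑ(G).
= 6.0827625… (decimal).

sqrt(37)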